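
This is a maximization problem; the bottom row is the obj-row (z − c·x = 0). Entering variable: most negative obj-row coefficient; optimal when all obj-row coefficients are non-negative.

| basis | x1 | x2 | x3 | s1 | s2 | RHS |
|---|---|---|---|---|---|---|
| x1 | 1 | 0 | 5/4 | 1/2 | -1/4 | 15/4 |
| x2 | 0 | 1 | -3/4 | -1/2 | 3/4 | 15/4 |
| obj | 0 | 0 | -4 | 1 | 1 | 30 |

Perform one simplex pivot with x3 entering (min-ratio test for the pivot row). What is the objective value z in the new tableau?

Ratio test on column x3 — row 1: (15/4)/(5/4) = 3; row 2: entry -3/4 ≤ 0. Minimum is 3 at row 1 (x1 leaves); pivot element 5/4.
Pivot on row 1; the obj-row RHS becomes 30 − (-4)·3 = 42.

42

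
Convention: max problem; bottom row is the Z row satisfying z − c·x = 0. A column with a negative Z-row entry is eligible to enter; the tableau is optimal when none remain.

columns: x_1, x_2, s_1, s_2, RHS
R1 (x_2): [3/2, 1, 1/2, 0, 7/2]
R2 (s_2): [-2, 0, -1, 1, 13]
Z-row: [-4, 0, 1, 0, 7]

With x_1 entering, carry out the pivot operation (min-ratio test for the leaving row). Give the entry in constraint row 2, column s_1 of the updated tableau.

-1/3

Ratio test on column x_1 — row 1: (7/2)/(3/2) = 7/3; row 2: entry -2 ≤ 0. Minimum is 7/3 at row 1 (x_2 leaves); pivot element 3/2.
Divide row 1 by 3/2; eliminate column x_1 from the other rows.
Row 2 update in column s_1: -1 − (-2)·(1/3) = -1/3.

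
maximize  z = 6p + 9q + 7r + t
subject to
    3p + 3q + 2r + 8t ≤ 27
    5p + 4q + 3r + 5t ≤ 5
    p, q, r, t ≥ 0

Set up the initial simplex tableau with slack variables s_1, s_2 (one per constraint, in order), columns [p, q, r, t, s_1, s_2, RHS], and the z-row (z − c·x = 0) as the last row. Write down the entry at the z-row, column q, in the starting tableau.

The z-row carries the negated objective coefficients: the q entry is -9.

-9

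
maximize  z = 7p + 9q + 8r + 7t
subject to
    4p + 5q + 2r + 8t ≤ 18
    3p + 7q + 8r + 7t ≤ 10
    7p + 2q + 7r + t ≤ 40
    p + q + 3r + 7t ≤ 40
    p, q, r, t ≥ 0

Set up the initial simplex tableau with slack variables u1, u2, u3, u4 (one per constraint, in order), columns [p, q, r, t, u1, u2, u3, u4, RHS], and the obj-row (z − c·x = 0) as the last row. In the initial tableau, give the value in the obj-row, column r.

-8

The obj-row carries the negated objective coefficients: the r entry is -8.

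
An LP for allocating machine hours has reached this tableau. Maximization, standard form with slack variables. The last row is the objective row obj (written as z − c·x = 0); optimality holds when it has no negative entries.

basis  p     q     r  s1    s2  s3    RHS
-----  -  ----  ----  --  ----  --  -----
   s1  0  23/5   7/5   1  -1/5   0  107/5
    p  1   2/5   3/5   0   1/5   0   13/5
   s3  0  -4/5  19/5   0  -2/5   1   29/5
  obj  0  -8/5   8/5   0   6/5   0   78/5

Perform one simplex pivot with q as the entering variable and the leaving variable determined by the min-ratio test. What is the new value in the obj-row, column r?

Ratio test on column q — row 1: (107/5)/(23/5) = 107/23; row 2: (13/5)/(2/5) = 13/2; row 3: entry -4/5 ≤ 0. Minimum is 107/23 at row 1 (s1 leaves); pivot element 23/5.
Divide row 1 by 23/5; eliminate column q from the other rows.
obj-row update in column r: 8/5 − (-8/5)·(7/23) = 48/23.

48/23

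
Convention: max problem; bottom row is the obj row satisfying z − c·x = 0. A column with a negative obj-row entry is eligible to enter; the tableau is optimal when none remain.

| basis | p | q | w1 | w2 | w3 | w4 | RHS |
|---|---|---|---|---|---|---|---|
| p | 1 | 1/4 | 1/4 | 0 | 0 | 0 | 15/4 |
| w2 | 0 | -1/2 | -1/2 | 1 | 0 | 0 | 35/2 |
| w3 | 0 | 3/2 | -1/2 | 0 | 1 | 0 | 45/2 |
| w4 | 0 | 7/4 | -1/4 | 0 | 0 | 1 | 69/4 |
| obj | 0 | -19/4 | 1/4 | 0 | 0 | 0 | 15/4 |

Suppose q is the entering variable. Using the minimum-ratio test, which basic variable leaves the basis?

w4

Column q entries and ratios — p: (15/4)/(1/4) = 15; w2: -1/2 ≤ 0, skip; w3: (45/2)/(3/2) = 15; w4: (69/4)/(7/4) = 69/7.
Smallest ratio is 69/7 in the row of w4, so w4 leaves.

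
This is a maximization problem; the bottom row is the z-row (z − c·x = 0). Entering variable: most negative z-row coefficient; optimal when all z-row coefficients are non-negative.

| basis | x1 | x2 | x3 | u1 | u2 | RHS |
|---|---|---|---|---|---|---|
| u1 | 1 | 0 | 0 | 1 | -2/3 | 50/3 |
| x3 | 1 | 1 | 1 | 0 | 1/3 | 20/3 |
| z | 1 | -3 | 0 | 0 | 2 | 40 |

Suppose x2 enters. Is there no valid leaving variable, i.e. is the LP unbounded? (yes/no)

Column x2 has positive entries in row(s) 2, so the ratio test bounds it — not unbounded.

no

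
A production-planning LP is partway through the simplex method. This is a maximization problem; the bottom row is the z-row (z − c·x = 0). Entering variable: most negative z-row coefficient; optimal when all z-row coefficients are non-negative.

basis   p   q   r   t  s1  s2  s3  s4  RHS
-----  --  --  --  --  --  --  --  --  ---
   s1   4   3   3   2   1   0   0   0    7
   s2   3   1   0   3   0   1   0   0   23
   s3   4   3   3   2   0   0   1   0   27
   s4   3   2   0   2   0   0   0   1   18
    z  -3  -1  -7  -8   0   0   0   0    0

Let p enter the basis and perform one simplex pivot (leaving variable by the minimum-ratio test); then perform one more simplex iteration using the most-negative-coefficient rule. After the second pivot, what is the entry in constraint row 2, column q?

-7/2

Ratio test on column p — row 1: 7/4 = 7/4; row 2: 23/3 = 23/3; row 3: 27/4 = 27/4; row 4: 18/3 = 6. Minimum is 7/4 at row 1 (s1 leaves); pivot element 4.
Divide row 1 by 4; eliminate column p from the other rows.
Second iteration: most negative z-row entry is -13/2 in column t, so t enters.
Ratio test on column t — row 1: (7/4)/(1/2) = 7/2; row 2: (71/4)/(3/2) = 71/6; row 3: entry 0 ≤ 0; row 4: (51/4)/(1/2) = 51/2. Minimum is 7/2 at row 1 (p leaves); pivot element 1/2.
Divide row 1 by 1/2; eliminate column t from the other rows.
After both pivots, the entry at constraint row 2, column q is -7/2.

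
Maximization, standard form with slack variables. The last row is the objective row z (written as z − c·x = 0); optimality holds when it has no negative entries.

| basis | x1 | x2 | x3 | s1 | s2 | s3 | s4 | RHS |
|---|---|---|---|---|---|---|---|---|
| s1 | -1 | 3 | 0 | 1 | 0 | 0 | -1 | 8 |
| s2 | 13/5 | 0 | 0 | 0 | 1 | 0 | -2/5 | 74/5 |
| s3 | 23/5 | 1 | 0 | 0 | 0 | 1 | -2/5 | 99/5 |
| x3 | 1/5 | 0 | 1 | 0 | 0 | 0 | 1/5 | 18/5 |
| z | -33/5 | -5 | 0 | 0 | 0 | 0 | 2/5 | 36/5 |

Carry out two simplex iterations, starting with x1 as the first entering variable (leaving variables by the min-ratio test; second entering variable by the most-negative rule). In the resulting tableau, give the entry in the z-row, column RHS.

1822/37

Ratio test on column x1 — row 1: entry -1 ≤ 0; row 2: (74/5)/(13/5) = 74/13; row 3: (99/5)/(23/5) = 99/23; row 4: (18/5)/(1/5) = 18. Minimum is 99/23 at row 3 (s3 leaves); pivot element 23/5.
Divide row 3 by 23/5; eliminate column x1 from the other rows.
Second iteration: most negative z-row entry is -82/23 in column x2, so x2 enters.
Ratio test on column x2 — row 1: (283/23)/(74/23) = 283/74; row 2: entry -13/23 ≤ 0; row 3: (99/23)/(5/23) = 99/5; row 4: entry -1/23 ≤ 0. Minimum is 283/74 at row 1 (s1 leaves); pivot element 74/23.
Divide row 1 by 74/23; eliminate column x2 from the other rows.
After both pivots, the entry at the z-row, column RHS is 1822/37.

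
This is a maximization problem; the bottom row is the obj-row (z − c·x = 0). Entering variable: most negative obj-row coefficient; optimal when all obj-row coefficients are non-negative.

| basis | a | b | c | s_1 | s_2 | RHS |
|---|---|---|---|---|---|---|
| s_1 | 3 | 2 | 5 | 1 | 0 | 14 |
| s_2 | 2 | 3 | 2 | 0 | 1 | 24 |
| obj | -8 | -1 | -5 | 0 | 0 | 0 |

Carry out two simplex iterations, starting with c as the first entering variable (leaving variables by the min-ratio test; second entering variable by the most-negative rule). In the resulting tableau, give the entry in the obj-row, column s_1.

Ratio test on column c — row 1: 14/5 = 14/5; row 2: 24/2 = 12. Minimum is 14/5 at row 1 (s_1 leaves); pivot element 5.
Divide row 1 by 5; eliminate column c from the other rows.
Second iteration: most negative obj-row entry is -5 in column a, so a enters.
Ratio test on column a — row 1: (14/5)/(3/5) = 14/3; row 2: (92/5)/(4/5) = 23. Minimum is 14/3 at row 1 (c leaves); pivot element 3/5.
Divide row 1 by 3/5; eliminate column a from the other rows.
After both pivots, the entry at the obj-row, column s_1 is 8/3.

8/3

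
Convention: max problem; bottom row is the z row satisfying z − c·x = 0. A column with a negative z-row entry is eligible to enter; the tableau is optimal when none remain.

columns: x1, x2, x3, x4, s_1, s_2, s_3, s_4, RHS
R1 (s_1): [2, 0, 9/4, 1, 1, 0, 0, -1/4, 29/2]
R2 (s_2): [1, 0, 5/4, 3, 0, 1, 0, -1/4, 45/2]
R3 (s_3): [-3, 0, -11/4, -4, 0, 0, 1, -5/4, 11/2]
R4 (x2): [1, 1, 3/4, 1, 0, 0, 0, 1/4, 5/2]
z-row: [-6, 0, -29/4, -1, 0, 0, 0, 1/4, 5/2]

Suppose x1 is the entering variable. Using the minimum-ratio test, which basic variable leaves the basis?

Column x1 entries and ratios — s_1: (29/2)/2 = 29/4; s_2: (45/2)/1 = 45/2; s_3: -3 ≤ 0, skip; x2: (5/2)/1 = 5/2.
Smallest ratio is 5/2 in the row of x2, so x2 leaves.

x2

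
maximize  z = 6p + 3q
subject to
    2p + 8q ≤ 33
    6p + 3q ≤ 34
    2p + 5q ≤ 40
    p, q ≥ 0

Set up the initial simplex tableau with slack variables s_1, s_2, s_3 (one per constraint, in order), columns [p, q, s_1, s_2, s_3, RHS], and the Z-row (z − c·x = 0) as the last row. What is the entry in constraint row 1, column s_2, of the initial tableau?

Slack s_2 belongs to constraint 2; its column is the unit vector e_2, so the entry in row 1 is 0.

0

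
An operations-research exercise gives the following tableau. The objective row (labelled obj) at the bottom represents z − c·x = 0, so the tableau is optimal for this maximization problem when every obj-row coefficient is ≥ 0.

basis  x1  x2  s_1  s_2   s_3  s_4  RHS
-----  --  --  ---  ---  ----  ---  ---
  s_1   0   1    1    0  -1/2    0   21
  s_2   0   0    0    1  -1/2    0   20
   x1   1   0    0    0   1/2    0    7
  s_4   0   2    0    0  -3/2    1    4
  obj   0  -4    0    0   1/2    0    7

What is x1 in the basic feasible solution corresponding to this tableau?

x1 is basic (row 3); its value is the RHS of that row, 7.

7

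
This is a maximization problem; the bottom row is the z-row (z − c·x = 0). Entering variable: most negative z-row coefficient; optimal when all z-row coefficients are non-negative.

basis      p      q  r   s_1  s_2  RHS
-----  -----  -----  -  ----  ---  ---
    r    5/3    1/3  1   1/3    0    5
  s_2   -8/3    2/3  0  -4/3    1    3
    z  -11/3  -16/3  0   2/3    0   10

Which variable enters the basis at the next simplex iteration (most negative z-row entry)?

q

Negative z-row entries: p: -11/3, q: -16/3.
The most negative is -16/3 in column q, so q enters.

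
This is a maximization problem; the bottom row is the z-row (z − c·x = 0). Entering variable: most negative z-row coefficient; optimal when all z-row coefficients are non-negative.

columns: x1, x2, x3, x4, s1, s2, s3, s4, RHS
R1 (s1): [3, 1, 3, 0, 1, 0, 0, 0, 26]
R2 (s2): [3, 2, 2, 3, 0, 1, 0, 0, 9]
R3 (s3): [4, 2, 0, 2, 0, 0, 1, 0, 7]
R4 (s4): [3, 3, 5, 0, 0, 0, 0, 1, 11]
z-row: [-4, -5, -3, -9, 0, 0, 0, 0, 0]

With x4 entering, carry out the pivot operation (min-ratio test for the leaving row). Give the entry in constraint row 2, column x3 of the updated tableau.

Ratio test on column x4 — row 1: entry 0 ≤ 0; row 2: 9/3 = 3; row 3: 7/2 = 7/2; row 4: entry 0 ≤ 0. Minimum is 3 at row 2 (s2 leaves); pivot element 3.
Divide row 2 by 3; eliminate column x4 from the other rows.
In the new row 2, the x3 entry is the old entry divided by the pivot: 2/3 = 2/3.

2/3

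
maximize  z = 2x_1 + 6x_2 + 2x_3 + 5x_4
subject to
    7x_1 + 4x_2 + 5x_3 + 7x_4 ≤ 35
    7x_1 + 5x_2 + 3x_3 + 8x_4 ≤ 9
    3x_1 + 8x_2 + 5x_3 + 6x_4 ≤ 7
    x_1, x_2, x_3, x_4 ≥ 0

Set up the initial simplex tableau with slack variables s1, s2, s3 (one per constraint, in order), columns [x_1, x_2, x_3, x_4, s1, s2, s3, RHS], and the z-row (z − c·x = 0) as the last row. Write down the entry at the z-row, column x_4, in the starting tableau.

The z-row carries the negated objective coefficients: the x_4 entry is -5.

-5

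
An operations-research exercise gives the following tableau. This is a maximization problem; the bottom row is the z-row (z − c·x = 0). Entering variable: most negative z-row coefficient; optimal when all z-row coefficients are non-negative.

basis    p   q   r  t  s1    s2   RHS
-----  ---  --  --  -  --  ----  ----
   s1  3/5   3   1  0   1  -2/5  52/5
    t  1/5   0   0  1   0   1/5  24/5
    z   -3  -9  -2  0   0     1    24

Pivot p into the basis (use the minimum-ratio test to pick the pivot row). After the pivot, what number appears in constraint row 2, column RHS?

Ratio test on column p — row 1: (52/5)/(3/5) = 52/3; row 2: (24/5)/(1/5) = 24. Minimum is 52/3 at row 1 (s1 leaves); pivot element 3/5.
Divide row 1 by 3/5; eliminate column p from the other rows.
Row 2 update in column RHS: 24/5 − (1/5)·(52/3) = 4/3.

4/3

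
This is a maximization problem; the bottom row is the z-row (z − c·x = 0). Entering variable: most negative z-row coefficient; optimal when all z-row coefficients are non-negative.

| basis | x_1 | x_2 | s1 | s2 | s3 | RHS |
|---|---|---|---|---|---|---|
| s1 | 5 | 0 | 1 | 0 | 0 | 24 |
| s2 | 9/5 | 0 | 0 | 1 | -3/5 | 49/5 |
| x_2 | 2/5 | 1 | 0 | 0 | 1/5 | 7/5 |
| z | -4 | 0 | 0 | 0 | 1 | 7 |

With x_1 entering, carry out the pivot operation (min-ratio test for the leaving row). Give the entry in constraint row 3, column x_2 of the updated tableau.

Ratio test on column x_1 — row 1: 24/5 = 24/5; row 2: (49/5)/(9/5) = 49/9; row 3: (7/5)/(2/5) = 7/2. Minimum is 7/2 at row 3 (x_2 leaves); pivot element 2/5.
Divide row 3 by 2/5; eliminate column x_1 from the other rows.
In the new row 3, the x_2 entry is the old entry divided by the pivot: 1/(2/5) = 5/2.

5/2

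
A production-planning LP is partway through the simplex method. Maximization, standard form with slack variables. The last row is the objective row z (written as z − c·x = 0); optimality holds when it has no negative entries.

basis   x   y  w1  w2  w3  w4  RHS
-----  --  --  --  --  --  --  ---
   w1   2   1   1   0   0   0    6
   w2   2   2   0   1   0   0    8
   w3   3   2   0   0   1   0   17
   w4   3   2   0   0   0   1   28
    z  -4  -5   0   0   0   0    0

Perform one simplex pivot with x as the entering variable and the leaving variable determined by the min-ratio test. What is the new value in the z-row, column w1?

Ratio test on column x — row 1: 6/2 = 3; row 2: 8/2 = 4; row 3: 17/3 = 17/3; row 4: 28/3 = 28/3. Minimum is 3 at row 1 (w1 leaves); pivot element 2.
Divide row 1 by 2; eliminate column x from the other rows.
z-row update in column w1: 0 − (-4)·(1/2) = 2.

2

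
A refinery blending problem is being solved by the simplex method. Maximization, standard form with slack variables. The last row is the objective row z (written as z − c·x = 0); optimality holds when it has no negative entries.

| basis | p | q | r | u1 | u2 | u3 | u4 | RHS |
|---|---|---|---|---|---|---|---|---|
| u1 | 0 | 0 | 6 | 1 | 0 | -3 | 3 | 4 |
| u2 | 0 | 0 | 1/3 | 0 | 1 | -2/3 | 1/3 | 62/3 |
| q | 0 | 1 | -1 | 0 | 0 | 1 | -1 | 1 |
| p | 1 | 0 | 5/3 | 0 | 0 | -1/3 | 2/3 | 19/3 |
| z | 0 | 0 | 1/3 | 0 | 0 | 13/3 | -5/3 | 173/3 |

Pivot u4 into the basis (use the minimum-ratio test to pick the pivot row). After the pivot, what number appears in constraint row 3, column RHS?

Ratio test on column u4 — row 1: 4/3 = 4/3; row 2: (62/3)/(1/3) = 62; row 3: entry -1 ≤ 0; row 4: (19/3)/(2/3) = 19/2. Minimum is 4/3 at row 1 (u1 leaves); pivot element 3.
Divide row 1 by 3; eliminate column u4 from the other rows.
Row 3 update in column RHS: 1 − (-1)·(4/3) = 7/3.

7/3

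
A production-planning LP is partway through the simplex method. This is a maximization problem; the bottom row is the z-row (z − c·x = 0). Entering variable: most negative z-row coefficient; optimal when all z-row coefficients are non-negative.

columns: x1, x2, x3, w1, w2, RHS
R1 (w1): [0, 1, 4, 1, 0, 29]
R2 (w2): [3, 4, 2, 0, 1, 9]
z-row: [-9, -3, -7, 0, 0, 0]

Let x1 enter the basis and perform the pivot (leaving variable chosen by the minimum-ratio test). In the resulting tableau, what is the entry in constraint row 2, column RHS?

3

Ratio test on column x1 — row 1: entry 0 ≤ 0; row 2: 9/3 = 3. Minimum is 3 at row 2 (w2 leaves); pivot element 3.
Divide row 2 by 3; eliminate column x1 from the other rows.
In the new row 2, the RHS entry is the old entry divided by the pivot: 9/3 = 3.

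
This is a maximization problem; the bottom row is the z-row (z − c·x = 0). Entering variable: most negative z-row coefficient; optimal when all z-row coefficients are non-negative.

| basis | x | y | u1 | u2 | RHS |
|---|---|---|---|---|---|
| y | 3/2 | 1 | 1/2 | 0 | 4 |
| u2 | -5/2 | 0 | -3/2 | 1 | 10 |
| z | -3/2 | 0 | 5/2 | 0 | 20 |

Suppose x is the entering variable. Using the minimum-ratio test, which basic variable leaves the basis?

Column x entries and ratios — y: 4/(3/2) = 8/3; u2: -5/2 ≤ 0, skip.
Smallest ratio is 8/3 in the row of y, so y leaves.

y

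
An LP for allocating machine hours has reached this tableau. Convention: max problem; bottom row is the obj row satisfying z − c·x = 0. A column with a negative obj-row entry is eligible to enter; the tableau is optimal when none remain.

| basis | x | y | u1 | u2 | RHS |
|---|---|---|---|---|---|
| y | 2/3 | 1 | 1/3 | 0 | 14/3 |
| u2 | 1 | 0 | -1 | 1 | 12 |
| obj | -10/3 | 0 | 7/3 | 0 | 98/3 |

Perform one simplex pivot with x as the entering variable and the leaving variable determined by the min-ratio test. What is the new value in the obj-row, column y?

5

Ratio test on column x — row 1: (14/3)/(2/3) = 7; row 2: 12/1 = 12. Minimum is 7 at row 1 (y leaves); pivot element 2/3.
Divide row 1 by 2/3; eliminate column x from the other rows.
obj-row update in column y: 0 − (-10/3)·(3/2) = 5.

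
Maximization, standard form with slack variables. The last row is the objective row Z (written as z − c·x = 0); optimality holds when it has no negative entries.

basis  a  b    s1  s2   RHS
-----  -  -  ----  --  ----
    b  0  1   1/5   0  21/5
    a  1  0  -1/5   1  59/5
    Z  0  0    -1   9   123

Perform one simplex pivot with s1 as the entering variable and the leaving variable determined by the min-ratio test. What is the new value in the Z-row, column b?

5

Ratio test on column s1 — row 1: (21/5)/(1/5) = 21; row 2: entry -1/5 ≤ 0. Minimum is 21 at row 1 (b leaves); pivot element 1/5.
Divide row 1 by 1/5; eliminate column s1 from the other rows.
Z-row update in column b: 0 − (-1)·5 = 5.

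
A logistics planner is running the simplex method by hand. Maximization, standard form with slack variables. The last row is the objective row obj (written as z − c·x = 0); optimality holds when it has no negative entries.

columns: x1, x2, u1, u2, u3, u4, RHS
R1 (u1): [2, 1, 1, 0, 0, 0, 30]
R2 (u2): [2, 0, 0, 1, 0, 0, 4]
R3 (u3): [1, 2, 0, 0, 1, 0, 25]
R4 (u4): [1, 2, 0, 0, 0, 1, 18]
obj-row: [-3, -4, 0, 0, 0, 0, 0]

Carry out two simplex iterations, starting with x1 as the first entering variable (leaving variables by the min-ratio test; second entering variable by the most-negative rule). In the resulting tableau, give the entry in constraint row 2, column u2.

1/2

Ratio test on column x1 — row 1: 30/2 = 15; row 2: 4/2 = 2; row 3: 25/1 = 25; row 4: 18/1 = 18. Minimum is 2 at row 2 (u2 leaves); pivot element 2.
Divide row 2 by 2; eliminate column x1 from the other rows.
Second iteration: most negative obj-row entry is -4 in column x2, so x2 enters.
Ratio test on column x2 — row 1: 26/1 = 26; row 2: entry 0 ≤ 0; row 3: 23/2 = 23/2; row 4: 16/2 = 8. Minimum is 8 at row 4 (u4 leaves); pivot element 2.
Divide row 4 by 2; eliminate column x2 from the other rows.
After both pivots, the entry at constraint row 2, column u2 is 1/2.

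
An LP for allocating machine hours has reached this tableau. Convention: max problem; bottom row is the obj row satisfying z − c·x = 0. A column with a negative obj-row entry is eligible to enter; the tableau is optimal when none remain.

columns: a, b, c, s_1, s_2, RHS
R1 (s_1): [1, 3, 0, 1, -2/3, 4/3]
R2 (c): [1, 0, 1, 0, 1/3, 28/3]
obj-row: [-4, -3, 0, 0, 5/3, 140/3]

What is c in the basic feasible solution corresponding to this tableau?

28/3

c is basic (row 2); its value is the RHS of that row, 28/3.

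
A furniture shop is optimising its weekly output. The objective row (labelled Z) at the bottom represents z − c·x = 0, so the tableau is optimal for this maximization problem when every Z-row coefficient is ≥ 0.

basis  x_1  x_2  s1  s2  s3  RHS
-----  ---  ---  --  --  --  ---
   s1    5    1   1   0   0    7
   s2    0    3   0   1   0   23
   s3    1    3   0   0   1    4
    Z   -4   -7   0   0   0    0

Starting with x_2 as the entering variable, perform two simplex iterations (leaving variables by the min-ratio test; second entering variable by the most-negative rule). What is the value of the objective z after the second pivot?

159/14

Ratio test on column x_2 — row 1: 7/1 = 7; row 2: 23/3 = 23/3; row 3: 4/3 = 4/3. Minimum is 4/3 at row 3 (s3 leaves); pivot element 3.
Pivot on row 3; the Z-row RHS becomes 0 − (-7)·(4/3) = 28/3.
Next entering variable (most negative Z-row entry -5/3): x_1.
Ratio test on column x_1 — row 1: (17/3)/(14/3) = 17/14; row 2: entry -1 ≤ 0; row 3: (4/3)/(1/3) = 4. Minimum is 17/14 at row 1 (s1 leaves); pivot element 14/3.
After the second pivot the Z-row RHS is 28/3 − (-5/3)·(17/14) = 159/14.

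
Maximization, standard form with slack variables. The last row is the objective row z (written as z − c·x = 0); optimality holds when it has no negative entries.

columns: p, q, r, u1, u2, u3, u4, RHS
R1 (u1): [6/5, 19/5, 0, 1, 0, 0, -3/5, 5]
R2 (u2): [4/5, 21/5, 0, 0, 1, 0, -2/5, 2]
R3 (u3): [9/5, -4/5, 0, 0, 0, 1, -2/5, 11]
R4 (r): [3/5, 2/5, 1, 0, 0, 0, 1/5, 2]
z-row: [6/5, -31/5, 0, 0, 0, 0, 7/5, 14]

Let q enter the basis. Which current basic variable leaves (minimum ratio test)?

u2

Column q entries and ratios — u1: 5/(19/5) = 25/19; u2: 2/(21/5) = 10/21; u3: -4/5 ≤ 0, skip; r: 2/(2/5) = 5.
Smallest ratio is 10/21 in the row of u2, so u2 leaves.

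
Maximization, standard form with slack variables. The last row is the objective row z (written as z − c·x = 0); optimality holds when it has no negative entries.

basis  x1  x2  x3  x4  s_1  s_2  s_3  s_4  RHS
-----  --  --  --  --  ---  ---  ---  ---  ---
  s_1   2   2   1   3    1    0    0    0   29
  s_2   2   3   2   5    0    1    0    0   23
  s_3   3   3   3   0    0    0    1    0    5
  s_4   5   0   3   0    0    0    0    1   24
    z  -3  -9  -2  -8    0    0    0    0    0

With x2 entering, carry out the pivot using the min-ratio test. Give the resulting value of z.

Ratio test on column x2 — row 1: 29/2 = 29/2; row 2: 23/3 = 23/3; row 3: 5/3 = 5/3; row 4: entry 0 ≤ 0. Minimum is 5/3 at row 3 (s_3 leaves); pivot element 3.
Pivot on row 3; the z-row RHS becomes 0 − (-9)·(5/3) = 15.

15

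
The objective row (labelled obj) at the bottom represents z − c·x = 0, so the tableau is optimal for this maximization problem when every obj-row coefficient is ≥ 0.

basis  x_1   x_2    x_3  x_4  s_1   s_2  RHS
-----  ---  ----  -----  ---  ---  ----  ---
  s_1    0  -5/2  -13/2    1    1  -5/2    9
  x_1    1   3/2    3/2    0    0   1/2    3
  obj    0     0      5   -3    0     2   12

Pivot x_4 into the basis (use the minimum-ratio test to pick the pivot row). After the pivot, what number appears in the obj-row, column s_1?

Ratio test on column x_4 — row 1: 9/1 = 9; row 2: entry 0 ≤ 0. Minimum is 9 at row 1 (s_1 leaves); pivot element 1.
Divide row 1 by 1; eliminate column x_4 from the other rows.
obj-row update in column s_1: 0 − (-3)·1 = 3.

3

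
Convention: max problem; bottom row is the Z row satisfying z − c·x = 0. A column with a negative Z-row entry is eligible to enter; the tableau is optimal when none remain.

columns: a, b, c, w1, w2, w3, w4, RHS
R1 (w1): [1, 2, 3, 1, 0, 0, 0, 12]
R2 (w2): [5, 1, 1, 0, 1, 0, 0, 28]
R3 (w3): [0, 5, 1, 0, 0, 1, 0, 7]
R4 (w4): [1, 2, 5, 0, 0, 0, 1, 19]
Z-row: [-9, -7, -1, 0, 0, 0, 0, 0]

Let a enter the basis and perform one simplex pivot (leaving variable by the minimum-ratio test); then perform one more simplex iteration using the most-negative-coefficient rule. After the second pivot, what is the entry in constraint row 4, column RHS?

272/25

Ratio test on column a — row 1: 12/1 = 12; row 2: 28/5 = 28/5; row 3: entry 0 ≤ 0; row 4: 19/1 = 19. Minimum is 28/5 at row 2 (w2 leaves); pivot element 5.
Divide row 2 by 5; eliminate column a from the other rows.
Second iteration: most negative Z-row entry is -26/5 in column b, so b enters.
Ratio test on column b — row 1: (32/5)/(9/5) = 32/9; row 2: (28/5)/(1/5) = 28; row 3: 7/5 = 7/5; row 4: (67/5)/(9/5) = 67/9. Minimum is 7/5 at row 3 (w3 leaves); pivot element 5.
Divide row 3 by 5; eliminate column b from the other rows.
After both pivots, the entry at constraint row 4, column RHS is 272/25.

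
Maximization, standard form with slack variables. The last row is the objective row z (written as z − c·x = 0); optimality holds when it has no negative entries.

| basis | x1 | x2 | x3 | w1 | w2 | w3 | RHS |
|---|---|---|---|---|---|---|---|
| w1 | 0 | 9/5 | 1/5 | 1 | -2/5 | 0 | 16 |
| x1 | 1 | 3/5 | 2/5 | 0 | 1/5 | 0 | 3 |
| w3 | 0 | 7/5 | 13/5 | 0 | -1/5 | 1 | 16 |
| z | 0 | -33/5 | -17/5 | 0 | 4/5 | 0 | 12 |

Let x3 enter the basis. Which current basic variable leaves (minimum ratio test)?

w3

Column x3 entries and ratios — w1: 16/(1/5) = 80; x1: 3/(2/5) = 15/2; w3: 16/(13/5) = 80/13.
Smallest ratio is 80/13 in the row of w3, so w3 leaves.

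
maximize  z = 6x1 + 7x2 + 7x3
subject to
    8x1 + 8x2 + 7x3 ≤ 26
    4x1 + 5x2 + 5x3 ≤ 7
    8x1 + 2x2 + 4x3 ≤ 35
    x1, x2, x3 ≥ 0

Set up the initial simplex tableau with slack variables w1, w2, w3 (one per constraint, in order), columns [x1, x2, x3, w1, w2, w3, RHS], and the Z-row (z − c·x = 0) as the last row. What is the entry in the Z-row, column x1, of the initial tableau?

-6

The Z-row carries the negated objective coefficients: the x1 entry is -6.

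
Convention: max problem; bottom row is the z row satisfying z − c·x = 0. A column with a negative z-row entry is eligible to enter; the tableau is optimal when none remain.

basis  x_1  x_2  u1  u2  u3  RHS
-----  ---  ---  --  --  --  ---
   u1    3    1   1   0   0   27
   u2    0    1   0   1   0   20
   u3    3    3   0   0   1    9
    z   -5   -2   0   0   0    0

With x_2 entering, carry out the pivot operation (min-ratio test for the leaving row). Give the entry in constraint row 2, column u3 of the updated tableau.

-1/3

Ratio test on column x_2 — row 1: 27/1 = 27; row 2: 20/1 = 20; row 3: 9/3 = 3. Minimum is 3 at row 3 (u3 leaves); pivot element 3.
Divide row 3 by 3; eliminate column x_2 from the other rows.
Row 2 update in column u3: 0 − 1·(1/3) = -1/3.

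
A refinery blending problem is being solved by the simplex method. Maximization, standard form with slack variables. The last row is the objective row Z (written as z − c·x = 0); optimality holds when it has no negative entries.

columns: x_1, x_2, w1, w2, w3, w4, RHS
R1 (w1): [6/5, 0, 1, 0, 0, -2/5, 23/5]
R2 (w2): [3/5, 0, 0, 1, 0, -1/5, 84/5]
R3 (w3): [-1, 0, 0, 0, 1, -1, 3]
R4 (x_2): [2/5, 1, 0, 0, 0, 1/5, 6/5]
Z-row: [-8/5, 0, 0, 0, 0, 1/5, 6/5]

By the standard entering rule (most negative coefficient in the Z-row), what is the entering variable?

x_1

Negative Z-row entries: x_1: -8/5.
The most negative is -8/5 in column x_1, so x_1 enters.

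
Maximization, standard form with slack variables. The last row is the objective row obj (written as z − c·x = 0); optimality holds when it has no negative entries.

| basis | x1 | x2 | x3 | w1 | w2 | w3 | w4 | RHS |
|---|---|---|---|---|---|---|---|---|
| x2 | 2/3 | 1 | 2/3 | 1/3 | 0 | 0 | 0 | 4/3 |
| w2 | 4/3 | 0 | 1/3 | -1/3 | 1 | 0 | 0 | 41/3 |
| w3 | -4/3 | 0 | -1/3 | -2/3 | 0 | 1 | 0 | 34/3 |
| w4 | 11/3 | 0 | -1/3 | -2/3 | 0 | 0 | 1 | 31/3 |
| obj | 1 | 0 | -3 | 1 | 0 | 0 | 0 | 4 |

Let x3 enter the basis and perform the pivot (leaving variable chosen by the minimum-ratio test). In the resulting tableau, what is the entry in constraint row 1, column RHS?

2

Ratio test on column x3 — row 1: (4/3)/(2/3) = 2; row 2: (41/3)/(1/3) = 41; row 3: entry -1/3 ≤ 0; row 4: entry -1/3 ≤ 0. Minimum is 2 at row 1 (x2 leaves); pivot element 2/3.
Divide row 1 by 2/3; eliminate column x3 from the other rows.
In the new row 1, the RHS entry is the old entry divided by the pivot: (4/3)/(2/3) = 2.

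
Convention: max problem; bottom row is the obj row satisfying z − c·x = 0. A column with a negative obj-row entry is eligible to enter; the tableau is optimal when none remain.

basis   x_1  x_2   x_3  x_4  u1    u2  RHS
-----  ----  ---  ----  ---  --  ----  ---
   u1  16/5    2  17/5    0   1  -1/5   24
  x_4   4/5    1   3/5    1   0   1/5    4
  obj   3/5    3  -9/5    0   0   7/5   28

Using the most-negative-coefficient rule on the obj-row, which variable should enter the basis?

x_3

Negative obj-row entries: x_3: -9/5.
The most negative is -9/5 in column x_3, so x_3 enters.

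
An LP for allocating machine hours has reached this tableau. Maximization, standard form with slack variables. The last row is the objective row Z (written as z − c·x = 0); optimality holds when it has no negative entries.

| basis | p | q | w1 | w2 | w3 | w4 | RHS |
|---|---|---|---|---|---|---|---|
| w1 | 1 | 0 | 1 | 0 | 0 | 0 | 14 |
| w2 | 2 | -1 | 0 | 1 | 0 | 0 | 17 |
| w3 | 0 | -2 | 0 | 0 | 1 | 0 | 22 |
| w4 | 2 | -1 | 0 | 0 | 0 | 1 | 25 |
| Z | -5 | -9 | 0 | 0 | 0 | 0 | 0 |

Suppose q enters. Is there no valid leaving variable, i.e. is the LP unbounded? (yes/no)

yes

Every constraint-row entry in column q is ≤ 0, so increasing q is unbounded.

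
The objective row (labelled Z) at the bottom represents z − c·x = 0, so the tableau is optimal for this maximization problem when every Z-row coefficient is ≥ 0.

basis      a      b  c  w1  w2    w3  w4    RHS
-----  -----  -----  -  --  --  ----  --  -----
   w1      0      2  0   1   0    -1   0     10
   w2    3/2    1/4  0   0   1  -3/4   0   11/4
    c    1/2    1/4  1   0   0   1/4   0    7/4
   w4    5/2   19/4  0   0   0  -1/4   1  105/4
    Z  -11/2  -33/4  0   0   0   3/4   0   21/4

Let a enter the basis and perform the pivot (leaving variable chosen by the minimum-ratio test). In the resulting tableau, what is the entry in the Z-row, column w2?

Ratio test on column a — row 1: entry 0 ≤ 0; row 2: (11/4)/(3/2) = 11/6; row 3: (7/4)/(1/2) = 7/2; row 4: (105/4)/(5/2) = 21/2. Minimum is 11/6 at row 2 (w2 leaves); pivot element 3/2.
Divide row 2 by 3/2; eliminate column a from the other rows.
Z-row update in column w2: 0 − (-11/2)·(2/3) = 11/3.

11/3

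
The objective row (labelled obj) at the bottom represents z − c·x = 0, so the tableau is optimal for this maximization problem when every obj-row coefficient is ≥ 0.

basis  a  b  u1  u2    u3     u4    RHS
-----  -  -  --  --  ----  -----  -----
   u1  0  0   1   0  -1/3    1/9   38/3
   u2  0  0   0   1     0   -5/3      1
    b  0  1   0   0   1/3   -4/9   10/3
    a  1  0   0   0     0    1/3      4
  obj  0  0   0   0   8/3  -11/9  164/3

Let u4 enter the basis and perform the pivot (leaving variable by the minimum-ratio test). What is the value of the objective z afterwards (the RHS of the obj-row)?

Ratio test on column u4 — row 1: (38/3)/(1/9) = 114; row 2: entry -5/3 ≤ 0; row 3: entry -4/9 ≤ 0; row 4: 4/(1/3) = 12. Minimum is 12 at row 4 (a leaves); pivot element 1/3.
Pivot on row 4; the obj-row RHS becomes 164/3 − (-11/9)·12 = 208/3.

208/3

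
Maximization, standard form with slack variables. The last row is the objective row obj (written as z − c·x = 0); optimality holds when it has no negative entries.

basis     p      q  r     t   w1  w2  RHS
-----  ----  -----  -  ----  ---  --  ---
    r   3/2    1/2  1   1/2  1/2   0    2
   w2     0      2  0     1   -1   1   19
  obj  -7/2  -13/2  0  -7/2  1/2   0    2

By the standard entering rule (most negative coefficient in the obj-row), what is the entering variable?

Negative obj-row entries: p: -7/2, q: -13/2, t: -7/2.
The most negative is -13/2 in column q, so q enters.

q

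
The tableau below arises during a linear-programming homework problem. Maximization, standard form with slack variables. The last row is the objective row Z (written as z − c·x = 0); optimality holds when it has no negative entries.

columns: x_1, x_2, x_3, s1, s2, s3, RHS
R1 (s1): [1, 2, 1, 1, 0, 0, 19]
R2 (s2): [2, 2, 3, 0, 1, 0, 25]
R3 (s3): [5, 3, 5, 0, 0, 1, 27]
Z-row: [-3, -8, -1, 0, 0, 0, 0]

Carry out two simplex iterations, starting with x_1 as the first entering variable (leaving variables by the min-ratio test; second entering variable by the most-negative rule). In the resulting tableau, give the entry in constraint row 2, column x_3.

-1/3

Ratio test on column x_1 — row 1: 19/1 = 19; row 2: 25/2 = 25/2; row 3: 27/5 = 27/5. Minimum is 27/5 at row 3 (s3 leaves); pivot element 5.
Divide row 3 by 5; eliminate column x_1 from the other rows.
Second iteration: most negative Z-row entry is -31/5 in column x_2, so x_2 enters.
Ratio test on column x_2 — row 1: (68/5)/(7/5) = 68/7; row 2: (71/5)/(4/5) = 71/4; row 3: (27/5)/(3/5) = 9. Minimum is 9 at row 3 (x_1 leaves); pivot element 3/5.
Divide row 3 by 3/5; eliminate column x_2 from the other rows.
After both pivots, the entry at constraint row 2, column x_3 is -1/3.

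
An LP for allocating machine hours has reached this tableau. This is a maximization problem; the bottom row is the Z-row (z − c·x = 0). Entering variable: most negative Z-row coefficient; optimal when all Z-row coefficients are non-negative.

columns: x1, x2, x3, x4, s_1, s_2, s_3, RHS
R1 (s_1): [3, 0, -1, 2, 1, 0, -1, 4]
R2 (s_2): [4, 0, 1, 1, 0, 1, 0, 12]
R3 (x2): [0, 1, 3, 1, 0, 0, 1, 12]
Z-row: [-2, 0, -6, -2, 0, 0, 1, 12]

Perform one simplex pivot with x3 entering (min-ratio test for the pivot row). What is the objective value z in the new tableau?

36

Ratio test on column x3 — row 1: entry -1 ≤ 0; row 2: 12/1 = 12; row 3: 12/3 = 4. Minimum is 4 at row 3 (x2 leaves); pivot element 3.
Pivot on row 3; the Z-row RHS becomes 12 − (-6)·4 = 36.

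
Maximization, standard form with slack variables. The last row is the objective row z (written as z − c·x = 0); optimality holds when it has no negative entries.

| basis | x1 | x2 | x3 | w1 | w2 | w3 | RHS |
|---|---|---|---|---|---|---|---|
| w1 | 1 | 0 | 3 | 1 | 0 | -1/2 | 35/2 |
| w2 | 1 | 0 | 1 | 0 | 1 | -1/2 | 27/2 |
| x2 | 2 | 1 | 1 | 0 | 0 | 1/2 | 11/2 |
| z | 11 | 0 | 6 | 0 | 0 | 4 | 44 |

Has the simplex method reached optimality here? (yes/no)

Every z-row coefficient is ≥ 0, so the tableau is optimal.

yes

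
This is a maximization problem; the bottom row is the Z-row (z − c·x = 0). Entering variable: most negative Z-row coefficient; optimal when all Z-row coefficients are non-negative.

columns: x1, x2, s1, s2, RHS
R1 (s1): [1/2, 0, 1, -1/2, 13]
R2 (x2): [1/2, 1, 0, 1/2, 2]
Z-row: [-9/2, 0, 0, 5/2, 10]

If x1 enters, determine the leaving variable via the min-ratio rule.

Column x1 entries and ratios — s1: 13/(1/2) = 26; x2: 2/(1/2) = 4.
Smallest ratio is 4 in the row of x2, so x2 leaves.

x2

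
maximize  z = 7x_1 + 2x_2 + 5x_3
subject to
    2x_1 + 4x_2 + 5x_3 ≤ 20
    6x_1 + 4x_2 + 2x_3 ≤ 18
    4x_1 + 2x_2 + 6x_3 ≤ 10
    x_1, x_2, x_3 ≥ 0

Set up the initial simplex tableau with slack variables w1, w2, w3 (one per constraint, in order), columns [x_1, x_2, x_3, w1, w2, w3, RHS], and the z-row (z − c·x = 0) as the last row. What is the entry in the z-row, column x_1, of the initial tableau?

-7

The z-row carries the negated objective coefficients: the x_1 entry is -7.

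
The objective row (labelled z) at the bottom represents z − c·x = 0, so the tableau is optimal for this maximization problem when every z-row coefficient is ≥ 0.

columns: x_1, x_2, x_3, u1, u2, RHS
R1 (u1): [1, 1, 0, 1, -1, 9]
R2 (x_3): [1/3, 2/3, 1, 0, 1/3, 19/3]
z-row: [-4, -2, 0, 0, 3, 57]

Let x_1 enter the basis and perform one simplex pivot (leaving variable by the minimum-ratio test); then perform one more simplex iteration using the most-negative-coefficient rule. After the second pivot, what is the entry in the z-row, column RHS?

Ratio test on column x_1 — row 1: 9/1 = 9; row 2: (19/3)/(1/3) = 19. Minimum is 9 at row 1 (u1 leaves); pivot element 1.
Divide row 1 by 1; eliminate column x_1 from the other rows.
Second iteration: most negative z-row entry is -1 in column u2, so u2 enters.
Ratio test on column u2 — row 1: entry -1 ≤ 0; row 2: (10/3)/(2/3) = 5. Minimum is 5 at row 2 (x_3 leaves); pivot element 2/3.
Divide row 2 by 2/3; eliminate column u2 from the other rows.
After both pivots, the entry at the z-row, column RHS is 98.

98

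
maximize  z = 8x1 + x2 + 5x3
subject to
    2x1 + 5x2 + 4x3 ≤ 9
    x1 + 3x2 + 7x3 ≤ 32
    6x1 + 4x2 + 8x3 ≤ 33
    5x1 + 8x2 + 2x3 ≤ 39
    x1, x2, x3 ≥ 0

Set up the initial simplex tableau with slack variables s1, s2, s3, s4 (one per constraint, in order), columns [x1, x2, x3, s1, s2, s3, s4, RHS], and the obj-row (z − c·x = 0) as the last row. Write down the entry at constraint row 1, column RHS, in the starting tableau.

The RHS of constraint 1 is b_1 = 9.

9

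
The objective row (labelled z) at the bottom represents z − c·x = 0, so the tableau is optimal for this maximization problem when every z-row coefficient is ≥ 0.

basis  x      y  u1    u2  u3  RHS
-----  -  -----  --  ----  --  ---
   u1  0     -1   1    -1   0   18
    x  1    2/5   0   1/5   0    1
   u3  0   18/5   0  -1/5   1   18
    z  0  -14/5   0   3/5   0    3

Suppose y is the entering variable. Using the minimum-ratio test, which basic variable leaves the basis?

x

Column y entries and ratios — u1: -1 ≤ 0, skip; x: 1/(2/5) = 5/2; u3: 18/(18/5) = 5.
Smallest ratio is 5/2 in the row of x, so x leaves.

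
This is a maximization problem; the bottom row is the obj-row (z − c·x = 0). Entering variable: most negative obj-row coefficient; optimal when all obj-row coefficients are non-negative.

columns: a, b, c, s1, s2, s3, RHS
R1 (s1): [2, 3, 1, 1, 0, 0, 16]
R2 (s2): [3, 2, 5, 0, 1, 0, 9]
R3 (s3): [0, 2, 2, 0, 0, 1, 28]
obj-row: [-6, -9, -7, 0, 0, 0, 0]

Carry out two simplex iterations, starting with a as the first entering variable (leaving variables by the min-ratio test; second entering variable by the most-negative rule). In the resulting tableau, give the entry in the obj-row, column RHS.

81/2

Ratio test on column a — row 1: 16/2 = 8; row 2: 9/3 = 3; row 3: entry 0 ≤ 0. Minimum is 3 at row 2 (s2 leaves); pivot element 3.
Divide row 2 by 3; eliminate column a from the other rows.
Second iteration: most negative obj-row entry is -5 in column b, so b enters.
Ratio test on column b — row 1: 10/(5/3) = 6; row 2: 3/(2/3) = 9/2; row 3: 28/2 = 14. Minimum is 9/2 at row 2 (a leaves); pivot element 2/3.
Divide row 2 by 2/3; eliminate column b from the other rows.
After both pivots, the entry at the obj-row, column RHS is 81/2.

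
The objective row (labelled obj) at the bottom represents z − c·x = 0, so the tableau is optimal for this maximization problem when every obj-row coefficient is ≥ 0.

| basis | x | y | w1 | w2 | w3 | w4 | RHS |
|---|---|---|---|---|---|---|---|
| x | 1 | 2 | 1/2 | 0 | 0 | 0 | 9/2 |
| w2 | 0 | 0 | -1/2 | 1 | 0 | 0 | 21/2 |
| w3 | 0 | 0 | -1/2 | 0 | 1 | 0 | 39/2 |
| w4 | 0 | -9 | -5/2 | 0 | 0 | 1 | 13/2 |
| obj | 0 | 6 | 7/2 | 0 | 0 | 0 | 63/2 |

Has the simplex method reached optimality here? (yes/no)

yes

Every obj-row coefficient is ≥ 0, so the tableau is optimal.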